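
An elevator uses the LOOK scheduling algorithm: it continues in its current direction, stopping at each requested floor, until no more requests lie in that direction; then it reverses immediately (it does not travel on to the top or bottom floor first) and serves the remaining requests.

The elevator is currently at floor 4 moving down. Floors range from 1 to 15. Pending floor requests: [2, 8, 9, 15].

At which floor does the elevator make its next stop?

Current floor: 4, direction: down
Requests above: [8, 9, 15]
Requests below: [2]
Moving down and requests lie below → nearest below is max([2]) = 2

Answer: 2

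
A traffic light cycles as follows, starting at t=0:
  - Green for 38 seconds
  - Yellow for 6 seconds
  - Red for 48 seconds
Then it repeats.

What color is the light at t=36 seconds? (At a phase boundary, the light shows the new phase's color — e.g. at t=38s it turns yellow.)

Answer: green

Derivation:
Cycle length = 38 + 6 + 48 = 92s
t = 36, phase_t = 36 mod 92 = 36
36 < 38 (green end) → GREEN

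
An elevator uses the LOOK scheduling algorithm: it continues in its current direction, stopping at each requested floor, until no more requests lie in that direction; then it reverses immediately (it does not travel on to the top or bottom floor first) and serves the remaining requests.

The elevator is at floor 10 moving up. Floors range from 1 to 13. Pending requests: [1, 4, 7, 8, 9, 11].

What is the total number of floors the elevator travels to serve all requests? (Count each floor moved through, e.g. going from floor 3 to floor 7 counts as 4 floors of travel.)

Answer: 11

Derivation:
Start at floor 10 moving up, LOOK stop order: [11, 9, 8, 7, 4, 1]
  10 → 11: |11-10| = 1, total = 1
  11 → 9: |9-11| = 2, total = 3
  9 → 8: |8-9| = 1, total = 4
  8 → 7: |7-8| = 1, total = 5
  7 → 4: |4-7| = 3, total = 8
  4 → 1: |1-4| = 3, total = 11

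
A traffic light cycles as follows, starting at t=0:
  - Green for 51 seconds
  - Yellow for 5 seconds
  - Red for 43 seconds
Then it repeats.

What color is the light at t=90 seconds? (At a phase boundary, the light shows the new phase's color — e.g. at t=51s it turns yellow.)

Answer: red

Derivation:
Cycle length = 51 + 5 + 43 = 99s
t = 90, phase_t = 90 mod 99 = 90
90 >= 56 → RED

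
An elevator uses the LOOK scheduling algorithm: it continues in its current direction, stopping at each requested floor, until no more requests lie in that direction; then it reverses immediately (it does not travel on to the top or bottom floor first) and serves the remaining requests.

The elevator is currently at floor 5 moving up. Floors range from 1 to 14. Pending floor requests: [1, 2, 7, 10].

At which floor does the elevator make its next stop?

Answer: 7

Derivation:
Current floor: 5, direction: up
Requests above: [7, 10]
Requests below: [1, 2]
Moving up and requests lie above → nearest above is min([7, 10]) = 7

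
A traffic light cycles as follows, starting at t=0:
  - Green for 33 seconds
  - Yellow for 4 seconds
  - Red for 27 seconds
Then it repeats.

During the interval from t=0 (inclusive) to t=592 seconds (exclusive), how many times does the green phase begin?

Answer: 10

Derivation:
Cycle = 33+4+27 = 64s
green phase starts at t = k*64 + 0 for k=0,1,2,...
Need k*64+0 < 592 → k < 9.250
k ∈ {0, ..., 9} → 10 starts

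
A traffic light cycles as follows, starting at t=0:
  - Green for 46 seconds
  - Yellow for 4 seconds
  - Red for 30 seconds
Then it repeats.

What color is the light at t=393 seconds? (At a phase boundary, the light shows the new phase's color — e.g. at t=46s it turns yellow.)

Answer: red

Derivation:
Cycle length = 46 + 4 + 30 = 80s
t = 393, phase_t = 393 mod 80 = 73
73 >= 50 → RED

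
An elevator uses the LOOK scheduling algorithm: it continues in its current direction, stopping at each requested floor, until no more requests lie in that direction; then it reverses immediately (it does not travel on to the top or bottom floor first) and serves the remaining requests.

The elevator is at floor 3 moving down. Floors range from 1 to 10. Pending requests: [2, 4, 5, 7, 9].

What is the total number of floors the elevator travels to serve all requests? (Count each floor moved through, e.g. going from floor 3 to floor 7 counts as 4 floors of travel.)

Answer: 8

Derivation:
Start at floor 3 moving down, LOOK stop order: [2, 4, 5, 7, 9]
  3 → 2: |2-3| = 1, total = 1
  2 → 4: |4-2| = 2, total = 3
  4 → 5: |5-4| = 1, total = 4
  5 → 7: |7-5| = 2, total = 6
  7 → 9: |9-7| = 2, total = 8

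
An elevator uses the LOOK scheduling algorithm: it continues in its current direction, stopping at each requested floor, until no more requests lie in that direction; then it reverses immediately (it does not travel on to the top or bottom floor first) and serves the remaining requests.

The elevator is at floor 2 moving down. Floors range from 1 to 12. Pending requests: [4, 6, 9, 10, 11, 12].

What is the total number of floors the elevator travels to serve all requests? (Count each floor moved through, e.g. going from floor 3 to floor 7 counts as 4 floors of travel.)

Answer: 10

Derivation:
Start at floor 2 moving down, LOOK stop order: [4, 6, 9, 10, 11, 12]
  2 → 4: |4-2| = 2, total = 2
  4 → 6: |6-4| = 2, total = 4
  6 → 9: |9-6| = 3, total = 7
  9 → 10: |10-9| = 1, total = 8
  10 → 11: |11-10| = 1, total = 9
  11 → 12: |12-11| = 1, total = 10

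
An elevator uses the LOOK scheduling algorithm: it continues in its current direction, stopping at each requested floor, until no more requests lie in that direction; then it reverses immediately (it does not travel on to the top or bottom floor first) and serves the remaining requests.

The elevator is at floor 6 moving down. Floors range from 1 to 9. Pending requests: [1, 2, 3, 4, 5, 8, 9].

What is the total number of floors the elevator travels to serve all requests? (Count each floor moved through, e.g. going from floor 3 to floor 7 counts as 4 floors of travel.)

Start at floor 6 moving down, LOOK stop order: [5, 4, 3, 2, 1, 8, 9]
  6 → 5: |5-6| = 1, total = 1
  5 → 4: |4-5| = 1, total = 2
  4 → 3: |3-4| = 1, total = 3
  3 → 2: |2-3| = 1, total = 4
  2 → 1: |1-2| = 1, total = 5
  1 → 8: |8-1| = 7, total = 12
  8 → 9: |9-8| = 1, total = 13

Answer: 13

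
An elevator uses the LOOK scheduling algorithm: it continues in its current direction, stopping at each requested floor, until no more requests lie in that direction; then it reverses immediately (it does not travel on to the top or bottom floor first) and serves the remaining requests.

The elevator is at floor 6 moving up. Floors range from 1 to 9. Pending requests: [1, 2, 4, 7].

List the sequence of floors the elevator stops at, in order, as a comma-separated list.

Current: 6, moving UP
Serve above first (ascending): [7]
Then reverse, serve below (descending): [4, 2, 1]

Answer: 7, 4, 2, 1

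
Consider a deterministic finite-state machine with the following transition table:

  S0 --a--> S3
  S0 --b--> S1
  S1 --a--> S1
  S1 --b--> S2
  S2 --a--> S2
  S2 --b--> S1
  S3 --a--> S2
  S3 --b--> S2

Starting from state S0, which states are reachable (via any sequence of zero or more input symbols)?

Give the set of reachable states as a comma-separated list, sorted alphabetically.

BFS from S0:
  visit S0: S0--a-->S3 (new), S0--b-->S1 (new)
  visit S3: S3--a-->S2 (new), S3--b-->S2 (seen)
  visit S1: S1--a-->S1 (seen), S1--b-->S2 (seen)
  visit S2: S2--a-->S2 (seen), S2--b-->S1 (seen)

Answer: S0, S1, S2, S3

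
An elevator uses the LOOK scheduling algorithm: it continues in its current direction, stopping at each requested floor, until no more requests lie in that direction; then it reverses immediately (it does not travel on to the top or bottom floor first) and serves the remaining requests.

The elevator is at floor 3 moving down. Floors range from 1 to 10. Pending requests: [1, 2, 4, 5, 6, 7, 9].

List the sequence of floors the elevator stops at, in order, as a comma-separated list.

Answer: 2, 1, 4, 5, 6, 7, 9

Derivation:
Current: 3, moving DOWN
Serve below first (descending): [2, 1]
Then reverse, serve above (ascending): [4, 5, 6, 7, 9]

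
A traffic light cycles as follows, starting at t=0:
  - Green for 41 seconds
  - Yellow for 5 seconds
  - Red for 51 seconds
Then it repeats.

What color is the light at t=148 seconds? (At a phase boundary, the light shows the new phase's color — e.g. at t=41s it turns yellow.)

Answer: red

Derivation:
Cycle length = 41 + 5 + 51 = 97s
t = 148, phase_t = 148 mod 97 = 51
51 >= 46 → RED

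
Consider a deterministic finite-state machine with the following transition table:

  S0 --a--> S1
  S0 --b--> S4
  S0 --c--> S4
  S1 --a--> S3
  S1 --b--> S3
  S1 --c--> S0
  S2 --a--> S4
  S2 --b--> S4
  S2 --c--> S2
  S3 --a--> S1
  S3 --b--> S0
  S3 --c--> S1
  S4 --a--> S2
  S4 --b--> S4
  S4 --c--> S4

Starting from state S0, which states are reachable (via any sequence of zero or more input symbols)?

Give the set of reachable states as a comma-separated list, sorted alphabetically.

BFS from S0:
  visit S0: S0--a-->S1 (new), S0--b-->S4 (new), S0--c-->S4 (seen)
  visit S1: S1--a-->S3 (new), S1--b-->S3 (seen), S1--c-->S0 (seen)
  visit S4: S4--a-->S2 (new), S4--b-->S4 (seen), S4--c-->S4 (seen)
  visit S3: S3--a-->S1 (seen), S3--b-->S0 (seen), S3--c-->S1 (seen)
  visit S2: S2--a-->S4 (seen), S2--b-->S4 (seen), S2--c-->S2 (seen)

Answer: S0, S1, S2, S3, S4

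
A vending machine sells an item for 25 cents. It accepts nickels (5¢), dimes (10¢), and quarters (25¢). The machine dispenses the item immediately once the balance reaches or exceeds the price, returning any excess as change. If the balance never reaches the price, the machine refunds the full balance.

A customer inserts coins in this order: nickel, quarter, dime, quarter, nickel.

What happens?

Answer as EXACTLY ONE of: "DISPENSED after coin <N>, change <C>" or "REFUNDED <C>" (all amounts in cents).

Price: 25¢
Coin 1 (nickel, 5¢): balance = 5¢
Coin 2 (quarter, 25¢): balance = 30¢
  → balance >= price → DISPENSE, change = 30 - 25 = 5¢

Answer: DISPENSED after coin 2, change 5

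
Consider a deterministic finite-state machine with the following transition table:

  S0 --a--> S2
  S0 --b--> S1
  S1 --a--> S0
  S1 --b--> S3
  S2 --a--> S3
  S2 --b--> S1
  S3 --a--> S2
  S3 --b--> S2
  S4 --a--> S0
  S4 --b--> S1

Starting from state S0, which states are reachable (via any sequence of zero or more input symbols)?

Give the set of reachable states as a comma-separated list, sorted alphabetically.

Answer: S0, S1, S2, S3

Derivation:
BFS from S0:
  visit S0: S0--a-->S2 (new), S0--b-->S1 (new)
  visit S2: S2--a-->S3 (new), S2--b-->S1 (seen)
  visit S1: S1--a-->S0 (seen), S1--b-->S3 (seen)
  visit S3: S3--a-->S2 (seen), S3--b-->S2 (seen)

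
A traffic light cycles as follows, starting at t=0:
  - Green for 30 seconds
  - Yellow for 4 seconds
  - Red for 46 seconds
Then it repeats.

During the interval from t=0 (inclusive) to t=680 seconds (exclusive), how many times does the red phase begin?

Cycle = 30+4+46 = 80s
red phase starts at t = k*80 + 34 for k=0,1,2,...
Need k*80+34 < 680 → k < 8.075
k ∈ {0, ..., 8} → 9 starts

Answer: 9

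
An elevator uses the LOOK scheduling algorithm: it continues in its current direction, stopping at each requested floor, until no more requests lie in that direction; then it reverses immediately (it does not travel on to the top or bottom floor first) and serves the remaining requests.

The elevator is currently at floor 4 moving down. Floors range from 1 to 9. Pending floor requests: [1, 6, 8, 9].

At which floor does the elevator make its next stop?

Current floor: 4, direction: down
Requests above: [6, 8, 9]
Requests below: [1]
Moving down and requests lie below → nearest below is max([1]) = 1

Answer: 1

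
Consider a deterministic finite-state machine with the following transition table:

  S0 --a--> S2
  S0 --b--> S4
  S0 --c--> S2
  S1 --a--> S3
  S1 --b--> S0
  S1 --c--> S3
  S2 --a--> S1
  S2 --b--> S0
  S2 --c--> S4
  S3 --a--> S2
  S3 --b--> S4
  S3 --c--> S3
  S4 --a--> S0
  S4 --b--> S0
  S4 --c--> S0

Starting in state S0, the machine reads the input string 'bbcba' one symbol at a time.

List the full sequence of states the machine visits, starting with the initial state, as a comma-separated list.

Start: S0
  read 'b': S0 --b--> S4
  read 'b': S4 --b--> S0
  read 'c': S0 --c--> S2
  read 'b': S2 --b--> S0
  read 'a': S0 --a--> S2

Answer: S0, S4, S0, S2, S0, S2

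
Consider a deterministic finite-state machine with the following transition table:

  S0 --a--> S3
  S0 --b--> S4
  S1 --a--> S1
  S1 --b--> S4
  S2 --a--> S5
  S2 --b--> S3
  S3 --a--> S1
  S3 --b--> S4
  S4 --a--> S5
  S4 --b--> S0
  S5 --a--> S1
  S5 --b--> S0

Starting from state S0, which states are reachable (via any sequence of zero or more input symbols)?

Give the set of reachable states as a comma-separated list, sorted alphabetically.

BFS from S0:
  visit S0: S0--a-->S3 (new), S0--b-->S4 (new)
  visit S3: S3--a-->S1 (new), S3--b-->S4 (seen)
  visit S4: S4--a-->S5 (new), S4--b-->S0 (seen)
  visit S1: S1--a-->S1 (seen), S1--b-->S4 (seen)
  visit S5: S5--a-->S1 (seen), S5--b-->S0 (seen)

Answer: S0, S1, S3, S4, S5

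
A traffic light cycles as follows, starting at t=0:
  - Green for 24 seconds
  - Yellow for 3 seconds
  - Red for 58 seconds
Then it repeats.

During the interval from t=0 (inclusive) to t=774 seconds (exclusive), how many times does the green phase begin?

Answer: 10

Derivation:
Cycle = 24+3+58 = 85s
green phase starts at t = k*85 + 0 for k=0,1,2,...
Need k*85+0 < 774 → k < 9.106
k ∈ {0, ..., 9} → 10 starts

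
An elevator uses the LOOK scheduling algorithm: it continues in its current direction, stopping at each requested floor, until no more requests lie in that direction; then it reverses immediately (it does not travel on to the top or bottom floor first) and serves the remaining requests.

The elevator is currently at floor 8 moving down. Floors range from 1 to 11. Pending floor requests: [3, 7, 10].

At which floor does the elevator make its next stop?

Answer: 7

Derivation:
Current floor: 8, direction: down
Requests above: [10]
Requests below: [3, 7]
Moving down and requests lie below → nearest below is max([3, 7]) = 7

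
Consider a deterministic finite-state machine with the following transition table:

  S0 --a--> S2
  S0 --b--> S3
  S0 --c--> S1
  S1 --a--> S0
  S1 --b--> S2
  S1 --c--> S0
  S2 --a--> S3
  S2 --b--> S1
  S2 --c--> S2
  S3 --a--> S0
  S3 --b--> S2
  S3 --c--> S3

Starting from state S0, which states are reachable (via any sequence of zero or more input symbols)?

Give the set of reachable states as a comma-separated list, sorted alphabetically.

Answer: S0, S1, S2, S3

Derivation:
BFS from S0:
  visit S0: S0--a-->S2 (new), S0--b-->S3 (new), S0--c-->S1 (new)
  visit S2: S2--a-->S3 (seen), S2--b-->S1 (seen), S2--c-->S2 (seen)
  visit S3: S3--a-->S0 (seen), S3--b-->S2 (seen), S3--c-->S3 (seen)
  visit S1: S1--a-->S0 (seen), S1--b-->S2 (seen), S1--c-->S0 (seen)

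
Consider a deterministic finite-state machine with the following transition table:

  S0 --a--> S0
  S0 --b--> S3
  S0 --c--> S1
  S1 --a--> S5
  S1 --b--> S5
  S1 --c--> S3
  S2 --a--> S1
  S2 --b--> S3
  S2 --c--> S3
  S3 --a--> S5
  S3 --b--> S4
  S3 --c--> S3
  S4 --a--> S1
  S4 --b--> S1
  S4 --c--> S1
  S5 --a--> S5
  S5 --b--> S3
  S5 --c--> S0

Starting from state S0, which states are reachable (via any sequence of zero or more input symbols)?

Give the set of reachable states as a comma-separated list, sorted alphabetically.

Answer: S0, S1, S3, S4, S5

Derivation:
BFS from S0:
  visit S0: S0--a-->S0 (seen), S0--b-->S3 (new), S0--c-->S1 (new)
  visit S3: S3--a-->S5 (new), S3--b-->S4 (new), S3--c-->S3 (seen)
  visit S1: S1--a-->S5 (seen), S1--b-->S5 (seen), S1--c-->S3 (seen)
  visit S5: S5--a-->S5 (seen), S5--b-->S3 (seen), S5--c-->S0 (seen)
  visit S4: S4--a-->S1 (seen), S4--b-->S1 (seen), S4--c-->S1 (seen)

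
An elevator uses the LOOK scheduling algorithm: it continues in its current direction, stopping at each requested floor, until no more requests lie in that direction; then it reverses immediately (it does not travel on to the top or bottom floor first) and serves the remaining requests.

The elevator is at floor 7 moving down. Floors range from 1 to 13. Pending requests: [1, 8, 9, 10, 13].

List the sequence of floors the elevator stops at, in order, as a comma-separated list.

Answer: 1, 8, 9, 10, 13

Derivation:
Current: 7, moving DOWN
Serve below first (descending): [1]
Then reverse, serve above (ascending): [8, 9, 10, 13]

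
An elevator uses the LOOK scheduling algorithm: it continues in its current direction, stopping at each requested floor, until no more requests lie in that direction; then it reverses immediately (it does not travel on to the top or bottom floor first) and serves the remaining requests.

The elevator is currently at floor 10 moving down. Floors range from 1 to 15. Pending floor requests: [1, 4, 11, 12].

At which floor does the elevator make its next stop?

Answer: 4

Derivation:
Current floor: 10, direction: down
Requests above: [11, 12]
Requests below: [1, 4]
Moving down and requests lie below → nearest below is max([1, 4]) = 4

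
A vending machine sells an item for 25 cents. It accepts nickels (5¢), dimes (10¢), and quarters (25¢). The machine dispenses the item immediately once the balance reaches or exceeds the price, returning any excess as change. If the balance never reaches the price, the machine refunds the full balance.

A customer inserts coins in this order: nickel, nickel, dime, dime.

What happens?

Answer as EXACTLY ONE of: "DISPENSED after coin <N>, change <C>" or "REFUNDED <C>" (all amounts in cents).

Price: 25¢
Coin 1 (nickel, 5¢): balance = 5¢
Coin 2 (nickel, 5¢): balance = 10¢
Coin 3 (dime, 10¢): balance = 20¢
Coin 4 (dime, 10¢): balance = 30¢
  → balance >= price → DISPENSE, change = 30 - 25 = 5¢

Answer: DISPENSED after coin 4, change 5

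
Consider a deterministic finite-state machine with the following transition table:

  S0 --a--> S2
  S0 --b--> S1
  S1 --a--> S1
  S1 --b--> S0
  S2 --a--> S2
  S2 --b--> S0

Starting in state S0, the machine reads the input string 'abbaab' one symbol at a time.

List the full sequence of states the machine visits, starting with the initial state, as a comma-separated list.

Start: S0
  read 'a': S0 --a--> S2
  read 'b': S2 --b--> S0
  read 'b': S0 --b--> S1
  read 'a': S1 --a--> S1
  read 'a': S1 --a--> S1
  read 'b': S1 --b--> S0

Answer: S0, S2, S0, S1, S1, S1, S0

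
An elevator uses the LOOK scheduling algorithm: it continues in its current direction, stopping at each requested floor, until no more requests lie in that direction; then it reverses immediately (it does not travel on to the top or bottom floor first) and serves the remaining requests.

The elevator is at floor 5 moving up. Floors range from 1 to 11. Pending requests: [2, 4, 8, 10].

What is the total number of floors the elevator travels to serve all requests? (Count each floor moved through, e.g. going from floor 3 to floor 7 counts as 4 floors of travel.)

Answer: 13

Derivation:
Start at floor 5 moving up, LOOK stop order: [8, 10, 4, 2]
  5 → 8: |8-5| = 3, total = 3
  8 → 10: |10-8| = 2, total = 5
  10 → 4: |4-10| = 6, total = 11
  4 → 2: |2-4| = 2, total = 13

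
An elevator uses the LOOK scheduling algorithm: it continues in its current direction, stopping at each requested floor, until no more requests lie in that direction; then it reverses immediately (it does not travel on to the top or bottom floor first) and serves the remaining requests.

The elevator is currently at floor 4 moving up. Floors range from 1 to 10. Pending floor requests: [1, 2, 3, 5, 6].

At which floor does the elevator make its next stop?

Answer: 5

Derivation:
Current floor: 4, direction: up
Requests above: [5, 6]
Requests below: [1, 2, 3]
Moving up and requests lie above → nearest above is min([5, 6]) = 5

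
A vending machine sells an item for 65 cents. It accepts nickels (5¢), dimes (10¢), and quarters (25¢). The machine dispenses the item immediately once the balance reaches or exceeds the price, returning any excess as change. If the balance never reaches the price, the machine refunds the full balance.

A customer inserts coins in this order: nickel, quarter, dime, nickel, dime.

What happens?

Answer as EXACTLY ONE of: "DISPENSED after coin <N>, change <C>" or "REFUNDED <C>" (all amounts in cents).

Answer: REFUNDED 55

Derivation:
Price: 65¢
Coin 1 (nickel, 5¢): balance = 5¢
Coin 2 (quarter, 25¢): balance = 30¢
Coin 3 (dime, 10¢): balance = 40¢
Coin 4 (nickel, 5¢): balance = 45¢
Coin 5 (dime, 10¢): balance = 55¢
All coins inserted, balance 55¢ < price 65¢ → REFUND 55¢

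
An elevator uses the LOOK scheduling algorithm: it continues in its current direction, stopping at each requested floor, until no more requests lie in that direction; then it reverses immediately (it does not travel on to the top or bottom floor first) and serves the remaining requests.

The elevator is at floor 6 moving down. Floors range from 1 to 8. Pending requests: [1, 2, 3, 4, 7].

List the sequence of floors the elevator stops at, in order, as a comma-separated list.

Current: 6, moving DOWN
Serve below first (descending): [4, 3, 2, 1]
Then reverse, serve above (ascending): [7]

Answer: 4, 3, 2, 1, 7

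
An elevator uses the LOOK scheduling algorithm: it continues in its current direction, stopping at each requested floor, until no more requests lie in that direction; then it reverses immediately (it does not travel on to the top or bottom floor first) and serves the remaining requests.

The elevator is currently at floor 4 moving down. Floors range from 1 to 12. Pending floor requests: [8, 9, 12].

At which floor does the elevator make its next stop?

Current floor: 4, direction: down
Requests above: [8, 9, 12]
Requests below: []
Moving down but no requests below → reverse; nearest above is min([8, 9, 12]) = 8

Answer: 8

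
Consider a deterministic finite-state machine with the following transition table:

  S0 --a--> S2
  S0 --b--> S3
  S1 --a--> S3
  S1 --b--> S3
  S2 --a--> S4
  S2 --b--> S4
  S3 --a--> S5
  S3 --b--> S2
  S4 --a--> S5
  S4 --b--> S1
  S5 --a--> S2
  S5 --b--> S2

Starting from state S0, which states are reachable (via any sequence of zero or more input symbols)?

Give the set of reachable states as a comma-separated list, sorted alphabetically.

BFS from S0:
  visit S0: S0--a-->S2 (new), S0--b-->S3 (new)
  visit S2: S2--a-->S4 (new), S2--b-->S4 (seen)
  visit S3: S3--a-->S5 (new), S3--b-->S2 (seen)
  visit S4: S4--a-->S5 (seen), S4--b-->S1 (new)
  visit S5: S5--a-->S2 (seen), S5--b-->S2 (seen)
  visit S1: S1--a-->S3 (seen), S1--b-->S3 (seen)

Answer: S0, S1, S2, S3, S4, S5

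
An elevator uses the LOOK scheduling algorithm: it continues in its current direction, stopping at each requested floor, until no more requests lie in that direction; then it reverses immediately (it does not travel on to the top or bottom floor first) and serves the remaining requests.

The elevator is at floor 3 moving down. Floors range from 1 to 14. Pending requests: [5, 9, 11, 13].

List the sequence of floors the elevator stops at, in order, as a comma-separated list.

Answer: 5, 9, 11, 13

Derivation:
Current: 3, moving DOWN
Serve below first (descending): []
Then reverse, serve above (ascending): [5, 9, 11, 13]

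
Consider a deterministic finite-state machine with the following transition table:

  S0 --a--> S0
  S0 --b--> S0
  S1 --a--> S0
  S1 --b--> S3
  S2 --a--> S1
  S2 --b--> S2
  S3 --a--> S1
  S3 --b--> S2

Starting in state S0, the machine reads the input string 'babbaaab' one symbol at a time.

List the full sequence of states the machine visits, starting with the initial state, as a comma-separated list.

Start: S0
  read 'b': S0 --b--> S0
  read 'a': S0 --a--> S0
  read 'b': S0 --b--> S0
  read 'b': S0 --b--> S0
  read 'a': S0 --a--> S0
  read 'a': S0 --a--> S0
  read 'a': S0 --a--> S0
  read 'b': S0 --b--> S0

Answer: S0, S0, S0, S0, S0, S0, S0, S0, S0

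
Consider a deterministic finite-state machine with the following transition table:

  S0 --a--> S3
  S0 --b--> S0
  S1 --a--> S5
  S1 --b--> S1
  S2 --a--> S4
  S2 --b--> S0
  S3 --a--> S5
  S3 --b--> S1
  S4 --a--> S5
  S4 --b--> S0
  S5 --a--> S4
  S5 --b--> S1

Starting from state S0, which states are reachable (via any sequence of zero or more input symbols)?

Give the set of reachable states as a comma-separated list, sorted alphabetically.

Answer: S0, S1, S3, S4, S5

Derivation:
BFS from S0:
  visit S0: S0--a-->S3 (new), S0--b-->S0 (seen)
  visit S3: S3--a-->S5 (new), S3--b-->S1 (new)
  visit S5: S5--a-->S4 (new), S5--b-->S1 (seen)
  visit S1: S1--a-->S5 (seen), S1--b-->S1 (seen)
  visit S4: S4--a-->S5 (seen), S4--b-->S0 (seen)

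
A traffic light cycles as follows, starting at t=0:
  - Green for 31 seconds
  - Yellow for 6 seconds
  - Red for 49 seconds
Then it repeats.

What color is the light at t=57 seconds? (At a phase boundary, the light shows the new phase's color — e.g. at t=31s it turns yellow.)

Cycle length = 31 + 6 + 49 = 86s
t = 57, phase_t = 57 mod 86 = 57
57 >= 37 → RED

Answer: red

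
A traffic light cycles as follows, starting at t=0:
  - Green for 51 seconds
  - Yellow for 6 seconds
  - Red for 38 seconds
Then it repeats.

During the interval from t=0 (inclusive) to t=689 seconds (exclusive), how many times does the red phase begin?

Answer: 7

Derivation:
Cycle = 51+6+38 = 95s
red phase starts at t = k*95 + 57 for k=0,1,2,...
Need k*95+57 < 689 → k < 6.653
k ∈ {0, ..., 6} → 7 starts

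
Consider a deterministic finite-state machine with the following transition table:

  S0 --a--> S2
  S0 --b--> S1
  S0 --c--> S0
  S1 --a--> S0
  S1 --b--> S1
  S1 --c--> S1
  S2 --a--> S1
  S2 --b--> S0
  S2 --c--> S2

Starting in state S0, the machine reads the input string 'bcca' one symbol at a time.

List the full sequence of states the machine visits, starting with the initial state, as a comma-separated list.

Start: S0
  read 'b': S0 --b--> S1
  read 'c': S1 --c--> S1
  read 'c': S1 --c--> S1
  read 'a': S1 --a--> S0

Answer: S0, S1, S1, S1, S0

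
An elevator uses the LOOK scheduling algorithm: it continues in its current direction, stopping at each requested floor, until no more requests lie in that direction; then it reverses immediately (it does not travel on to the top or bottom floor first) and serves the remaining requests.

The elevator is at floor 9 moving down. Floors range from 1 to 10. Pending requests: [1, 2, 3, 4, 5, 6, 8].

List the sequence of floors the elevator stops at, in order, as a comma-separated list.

Current: 9, moving DOWN
Serve below first (descending): [8, 6, 5, 4, 3, 2, 1]
Then reverse, serve above (ascending): []

Answer: 8, 6, 5, 4, 3, 2, 1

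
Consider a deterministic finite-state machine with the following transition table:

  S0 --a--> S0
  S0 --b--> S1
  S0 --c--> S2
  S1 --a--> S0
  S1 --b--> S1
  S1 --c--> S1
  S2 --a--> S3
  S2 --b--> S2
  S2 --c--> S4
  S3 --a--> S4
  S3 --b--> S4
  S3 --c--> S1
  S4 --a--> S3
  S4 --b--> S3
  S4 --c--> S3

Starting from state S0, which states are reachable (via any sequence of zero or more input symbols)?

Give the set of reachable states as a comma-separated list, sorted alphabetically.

BFS from S0:
  visit S0: S0--a-->S0 (seen), S0--b-->S1 (new), S0--c-->S2 (new)
  visit S1: S1--a-->S0 (seen), S1--b-->S1 (seen), S1--c-->S1 (seen)
  visit S2: S2--a-->S3 (new), S2--b-->S2 (seen), S2--c-->S4 (new)
  visit S3: S3--a-->S4 (seen), S3--b-->S4 (seen), S3--c-->S1 (seen)
  visit S4: S4--a-->S3 (seen), S4--b-->S3 (seen), S4--c-->S3 (seen)

Answer: S0, S1, S2, S3, S4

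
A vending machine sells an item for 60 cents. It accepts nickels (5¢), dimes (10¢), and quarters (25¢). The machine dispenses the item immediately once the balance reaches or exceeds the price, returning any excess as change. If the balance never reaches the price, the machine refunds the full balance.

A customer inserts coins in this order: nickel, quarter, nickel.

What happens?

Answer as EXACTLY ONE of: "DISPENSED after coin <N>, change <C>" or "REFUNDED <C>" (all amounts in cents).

Price: 60¢
Coin 1 (nickel, 5¢): balance = 5¢
Coin 2 (quarter, 25¢): balance = 30¢
Coin 3 (nickel, 5¢): balance = 35¢
All coins inserted, balance 35¢ < price 60¢ → REFUND 35¢

Answer: REFUNDED 35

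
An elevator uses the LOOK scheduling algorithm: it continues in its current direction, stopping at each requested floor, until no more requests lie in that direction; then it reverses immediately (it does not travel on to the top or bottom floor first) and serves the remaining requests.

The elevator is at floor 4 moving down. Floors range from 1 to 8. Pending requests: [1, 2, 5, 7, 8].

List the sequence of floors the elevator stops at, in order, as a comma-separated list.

Answer: 2, 1, 5, 7, 8

Derivation:
Current: 4, moving DOWN
Serve below first (descending): [2, 1]
Then reverse, serve above (ascending): [5, 7, 8]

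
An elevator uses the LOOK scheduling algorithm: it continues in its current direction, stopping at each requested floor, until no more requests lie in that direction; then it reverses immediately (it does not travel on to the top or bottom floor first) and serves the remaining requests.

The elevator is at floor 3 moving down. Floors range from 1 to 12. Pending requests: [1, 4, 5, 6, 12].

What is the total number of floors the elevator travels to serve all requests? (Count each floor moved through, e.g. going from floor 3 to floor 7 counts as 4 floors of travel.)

Start at floor 3 moving down, LOOK stop order: [1, 4, 5, 6, 12]
  3 → 1: |1-3| = 2, total = 2
  1 → 4: |4-1| = 3, total = 5
  4 → 5: |5-4| = 1, total = 6
  5 → 6: |6-5| = 1, total = 7
  6 → 12: |12-6| = 6, total = 13

Answer: 13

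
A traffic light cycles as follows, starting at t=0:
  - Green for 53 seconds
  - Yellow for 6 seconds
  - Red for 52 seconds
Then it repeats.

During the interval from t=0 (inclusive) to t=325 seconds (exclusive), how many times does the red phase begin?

Cycle = 53+6+52 = 111s
red phase starts at t = k*111 + 59 for k=0,1,2,...
Need k*111+59 < 325 → k < 2.396
k ∈ {0, ..., 2} → 3 starts

Answer: 3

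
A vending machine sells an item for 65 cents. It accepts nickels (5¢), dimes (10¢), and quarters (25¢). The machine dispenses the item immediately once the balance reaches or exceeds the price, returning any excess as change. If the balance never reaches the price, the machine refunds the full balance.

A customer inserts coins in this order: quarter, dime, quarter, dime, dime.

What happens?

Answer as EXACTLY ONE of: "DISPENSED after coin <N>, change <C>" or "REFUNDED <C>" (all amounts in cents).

Answer: DISPENSED after coin 4, change 5

Derivation:
Price: 65¢
Coin 1 (quarter, 25¢): balance = 25¢
Coin 2 (dime, 10¢): balance = 35¢
Coin 3 (quarter, 25¢): balance = 60¢
Coin 4 (dime, 10¢): balance = 70¢
  → balance >= price → DISPENSE, change = 70 - 65 = 5¢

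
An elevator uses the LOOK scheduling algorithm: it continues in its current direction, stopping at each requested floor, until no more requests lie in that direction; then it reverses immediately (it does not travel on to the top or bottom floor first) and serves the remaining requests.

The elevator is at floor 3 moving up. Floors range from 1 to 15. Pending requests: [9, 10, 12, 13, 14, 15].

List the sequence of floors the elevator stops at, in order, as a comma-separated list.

Answer: 9, 10, 12, 13, 14, 15

Derivation:
Current: 3, moving UP
Serve above first (ascending): [9, 10, 12, 13, 14, 15]
Then reverse, serve below (descending): []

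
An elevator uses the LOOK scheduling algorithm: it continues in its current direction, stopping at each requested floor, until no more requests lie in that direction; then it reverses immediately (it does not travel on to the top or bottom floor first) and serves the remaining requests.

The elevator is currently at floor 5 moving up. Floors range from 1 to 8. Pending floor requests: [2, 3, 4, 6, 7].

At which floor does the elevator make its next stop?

Current floor: 5, direction: up
Requests above: [6, 7]
Requests below: [2, 3, 4]
Moving up and requests lie above → nearest above is min([6, 7]) = 6

Answer: 6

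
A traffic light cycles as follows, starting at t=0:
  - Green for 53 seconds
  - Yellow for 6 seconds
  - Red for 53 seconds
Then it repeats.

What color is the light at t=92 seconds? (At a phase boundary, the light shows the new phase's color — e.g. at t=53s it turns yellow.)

Answer: red

Derivation:
Cycle length = 53 + 6 + 53 = 112s
t = 92, phase_t = 92 mod 112 = 92
92 >= 59 → RED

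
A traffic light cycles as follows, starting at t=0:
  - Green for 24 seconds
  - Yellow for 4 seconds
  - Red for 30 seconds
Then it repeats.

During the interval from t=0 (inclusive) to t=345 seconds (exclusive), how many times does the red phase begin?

Cycle = 24+4+30 = 58s
red phase starts at t = k*58 + 28 for k=0,1,2,...
Need k*58+28 < 345 → k < 5.466
k ∈ {0, ..., 5} → 6 starts

Answer: 6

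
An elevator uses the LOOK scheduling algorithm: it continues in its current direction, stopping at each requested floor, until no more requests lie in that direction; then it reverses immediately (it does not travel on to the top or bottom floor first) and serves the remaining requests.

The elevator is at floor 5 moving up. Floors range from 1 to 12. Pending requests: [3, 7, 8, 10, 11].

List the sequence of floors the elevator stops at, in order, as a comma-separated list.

Answer: 7, 8, 10, 11, 3

Derivation:
Current: 5, moving UP
Serve above first (ascending): [7, 8, 10, 11]
Then reverse, serve below (descending): [3]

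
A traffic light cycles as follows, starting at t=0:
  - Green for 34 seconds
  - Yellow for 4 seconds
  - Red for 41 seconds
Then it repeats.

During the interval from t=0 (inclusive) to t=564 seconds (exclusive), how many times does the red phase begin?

Cycle = 34+4+41 = 79s
red phase starts at t = k*79 + 38 for k=0,1,2,...
Need k*79+38 < 564 → k < 6.658
k ∈ {0, ..., 6} → 7 starts

Answer: 7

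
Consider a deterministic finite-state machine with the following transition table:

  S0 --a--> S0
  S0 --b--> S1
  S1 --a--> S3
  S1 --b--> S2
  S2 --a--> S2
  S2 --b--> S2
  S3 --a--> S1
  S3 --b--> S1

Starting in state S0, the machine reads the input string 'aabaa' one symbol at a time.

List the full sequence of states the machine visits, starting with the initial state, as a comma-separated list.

Answer: S0, S0, S0, S1, S3, S1

Derivation:
Start: S0
  read 'a': S0 --a--> S0
  read 'a': S0 --a--> S0
  read 'b': S0 --b--> S1
  read 'a': S1 --a--> S3
  read 'a': S3 --a--> S1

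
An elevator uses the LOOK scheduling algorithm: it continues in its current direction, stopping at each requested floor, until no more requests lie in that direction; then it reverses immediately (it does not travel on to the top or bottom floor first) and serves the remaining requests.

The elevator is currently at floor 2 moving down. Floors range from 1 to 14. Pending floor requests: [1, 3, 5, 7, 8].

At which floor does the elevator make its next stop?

Answer: 1

Derivation:
Current floor: 2, direction: down
Requests above: [3, 5, 7, 8]
Requests below: [1]
Moving down and requests lie below → nearest below is max([1]) = 1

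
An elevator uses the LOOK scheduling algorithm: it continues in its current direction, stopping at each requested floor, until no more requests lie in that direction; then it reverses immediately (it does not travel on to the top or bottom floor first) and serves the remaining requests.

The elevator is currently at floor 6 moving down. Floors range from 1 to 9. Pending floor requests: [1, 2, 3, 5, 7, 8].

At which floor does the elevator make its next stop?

Answer: 5

Derivation:
Current floor: 6, direction: down
Requests above: [7, 8]
Requests below: [1, 2, 3, 5]
Moving down and requests lie below → nearest below is max([1, 2, 3, 5]) = 5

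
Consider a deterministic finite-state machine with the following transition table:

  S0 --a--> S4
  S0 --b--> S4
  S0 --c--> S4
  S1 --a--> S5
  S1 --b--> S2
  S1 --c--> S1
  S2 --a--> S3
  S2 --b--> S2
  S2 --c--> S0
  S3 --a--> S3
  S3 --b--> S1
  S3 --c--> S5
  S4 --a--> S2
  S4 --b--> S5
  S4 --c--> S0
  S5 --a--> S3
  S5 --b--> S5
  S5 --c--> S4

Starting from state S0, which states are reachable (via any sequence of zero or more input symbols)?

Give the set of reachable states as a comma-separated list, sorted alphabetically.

BFS from S0:
  visit S0: S0--a-->S4 (new), S0--b-->S4 (seen), S0--c-->S4 (seen)
  visit S4: S4--a-->S2 (new), S4--b-->S5 (new), S4--c-->S0 (seen)
  visit S2: S2--a-->S3 (new), S2--b-->S2 (seen), S2--c-->S0 (seen)
  visit S5: S5--a-->S3 (seen), S5--b-->S5 (seen), S5--c-->S4 (seen)
  visit S3: S3--a-->S3 (seen), S3--b-->S1 (new), S3--c-->S5 (seen)
  visit S1: S1--a-->S5 (seen), S1--b-->S2 (seen), S1--c-->S1 (seen)

Answer: S0, S1, S2, S3, S4, S5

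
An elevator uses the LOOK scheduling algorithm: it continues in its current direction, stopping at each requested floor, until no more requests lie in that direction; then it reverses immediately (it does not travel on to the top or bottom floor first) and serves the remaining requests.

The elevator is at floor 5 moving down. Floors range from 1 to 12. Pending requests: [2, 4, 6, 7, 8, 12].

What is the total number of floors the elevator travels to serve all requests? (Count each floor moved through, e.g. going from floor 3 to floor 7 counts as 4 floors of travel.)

Answer: 13

Derivation:
Start at floor 5 moving down, LOOK stop order: [4, 2, 6, 7, 8, 12]
  5 → 4: |4-5| = 1, total = 1
  4 → 2: |2-4| = 2, total = 3
  2 → 6: |6-2| = 4, total = 7
  6 → 7: |7-6| = 1, total = 8
  7 → 8: |8-7| = 1, total = 9
  8 → 12: |12-8| = 4, total = 13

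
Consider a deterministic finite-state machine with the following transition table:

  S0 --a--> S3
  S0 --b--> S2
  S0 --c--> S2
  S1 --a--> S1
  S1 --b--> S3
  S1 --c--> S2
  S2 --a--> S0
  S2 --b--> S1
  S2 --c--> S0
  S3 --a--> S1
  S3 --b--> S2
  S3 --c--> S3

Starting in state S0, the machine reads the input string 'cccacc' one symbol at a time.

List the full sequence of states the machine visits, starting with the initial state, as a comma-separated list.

Start: S0
  read 'c': S0 --c--> S2
  read 'c': S2 --c--> S0
  read 'c': S0 --c--> S2
  read 'a': S2 --a--> S0
  read 'c': S0 --c--> S2
  read 'c': S2 --c--> S0

Answer: S0, S2, S0, S2, S0, S2, S0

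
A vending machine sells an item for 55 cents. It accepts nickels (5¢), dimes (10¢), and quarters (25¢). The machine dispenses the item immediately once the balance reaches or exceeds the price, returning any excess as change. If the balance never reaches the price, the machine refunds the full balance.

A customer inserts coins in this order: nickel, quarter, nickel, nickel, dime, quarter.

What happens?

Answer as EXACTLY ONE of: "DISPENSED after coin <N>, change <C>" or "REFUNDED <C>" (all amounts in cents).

Price: 55¢
Coin 1 (nickel, 5¢): balance = 5¢
Coin 2 (quarter, 25¢): balance = 30¢
Coin 3 (nickel, 5¢): balance = 35¢
Coin 4 (nickel, 5¢): balance = 40¢
Coin 5 (dime, 10¢): balance = 50¢
Coin 6 (quarter, 25¢): balance = 75¢
  → balance >= price → DISPENSE, change = 75 - 55 = 20¢

Answer: DISPENSED after coin 6, change 20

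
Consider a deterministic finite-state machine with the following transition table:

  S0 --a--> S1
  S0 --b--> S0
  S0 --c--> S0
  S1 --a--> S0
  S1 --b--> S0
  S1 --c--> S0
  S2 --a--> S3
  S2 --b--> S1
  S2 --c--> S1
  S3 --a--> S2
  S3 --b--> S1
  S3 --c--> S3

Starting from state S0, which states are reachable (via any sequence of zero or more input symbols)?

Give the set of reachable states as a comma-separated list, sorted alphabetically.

Answer: S0, S1

Derivation:
BFS from S0:
  visit S0: S0--a-->S1 (new), S0--b-->S0 (seen), S0--c-->S0 (seen)
  visit S1: S1--a-->S0 (seen), S1--b-->S0 (seen), S1--c-->S0 (seen)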